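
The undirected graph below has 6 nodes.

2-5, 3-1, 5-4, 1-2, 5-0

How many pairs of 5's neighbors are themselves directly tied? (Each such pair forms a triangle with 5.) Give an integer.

0

5's neighbors are 0, 2, and 4, but none of them are tied to each other, so no triangle contains 5.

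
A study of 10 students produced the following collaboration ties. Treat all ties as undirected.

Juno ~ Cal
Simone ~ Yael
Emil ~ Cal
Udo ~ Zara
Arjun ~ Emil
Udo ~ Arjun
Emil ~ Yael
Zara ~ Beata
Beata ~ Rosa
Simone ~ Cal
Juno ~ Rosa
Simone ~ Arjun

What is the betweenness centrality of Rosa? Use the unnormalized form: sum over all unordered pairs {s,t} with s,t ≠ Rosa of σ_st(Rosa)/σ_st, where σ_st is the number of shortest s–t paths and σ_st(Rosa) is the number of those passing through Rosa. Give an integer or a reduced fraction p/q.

Pairs whose geodesics pass through Rosa — Emil–Beata: 1/2; Yael–Beata: 2/4; Simone–Beata: 1/2; Cal–Beata: 1; Cal–Zara: 1/3; Juno–Beata: 1; Juno–Zara: 1; Juno–Udo: 1/3.
All other pairs contribute 0.
Summing the contributions gives betweenness(Rosa) = 31/6.

31/6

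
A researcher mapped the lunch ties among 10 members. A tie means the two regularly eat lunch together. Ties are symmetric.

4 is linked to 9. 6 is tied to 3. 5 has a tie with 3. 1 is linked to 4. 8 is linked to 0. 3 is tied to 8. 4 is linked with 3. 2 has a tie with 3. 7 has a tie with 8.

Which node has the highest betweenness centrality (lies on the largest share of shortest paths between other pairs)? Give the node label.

Unnormalized betweenness of each node: 0:0, 1:0, 2:0, 3:30, 4:15, 5:0, 6:0, 7:0, 8:15, 9:0.
3 has the largest value, 30, making it the main broker — the node through which the most shortest paths run.

3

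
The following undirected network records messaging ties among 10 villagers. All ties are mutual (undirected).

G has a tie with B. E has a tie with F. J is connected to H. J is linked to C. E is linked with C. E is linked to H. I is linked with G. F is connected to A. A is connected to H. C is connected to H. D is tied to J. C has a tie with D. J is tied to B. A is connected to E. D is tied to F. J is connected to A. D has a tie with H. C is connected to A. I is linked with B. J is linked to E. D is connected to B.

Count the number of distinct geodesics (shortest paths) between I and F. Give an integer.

The shortest distance is 3, and the only length-3 path is I–B–D–F. So there is exactly 1 shortest path.

1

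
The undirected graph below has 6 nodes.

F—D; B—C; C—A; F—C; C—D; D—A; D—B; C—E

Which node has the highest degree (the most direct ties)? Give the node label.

C

Degrees — A:2, B:2, C:5, D:4, E:1, F:2.
The maximum is 5, attained only by C.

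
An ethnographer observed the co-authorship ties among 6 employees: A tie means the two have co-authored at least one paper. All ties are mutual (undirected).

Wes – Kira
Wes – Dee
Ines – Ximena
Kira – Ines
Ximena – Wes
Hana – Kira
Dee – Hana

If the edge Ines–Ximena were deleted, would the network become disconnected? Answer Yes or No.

No

Even without that edge, Ines still reaches Ximena via Ines – Kira – Wes – Ximena, so the network stays connected. Not a bridge.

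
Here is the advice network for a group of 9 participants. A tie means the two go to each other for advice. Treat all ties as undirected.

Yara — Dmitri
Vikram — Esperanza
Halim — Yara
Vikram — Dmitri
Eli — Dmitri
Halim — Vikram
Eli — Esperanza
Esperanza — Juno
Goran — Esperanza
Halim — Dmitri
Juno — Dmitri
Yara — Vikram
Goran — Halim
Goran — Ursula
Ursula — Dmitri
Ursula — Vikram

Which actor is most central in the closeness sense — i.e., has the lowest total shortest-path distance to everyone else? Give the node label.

Dmitri

Farness (sum of distances to all others) for each node — Dmitri:10, Eli:14, Esperanza:12, Goran:13, Halim:12, Juno:14, Ursula:13, Vikram:11, Yara:13.
The smallest farness is 10, for Dmitri, so Dmitri has the highest closeness.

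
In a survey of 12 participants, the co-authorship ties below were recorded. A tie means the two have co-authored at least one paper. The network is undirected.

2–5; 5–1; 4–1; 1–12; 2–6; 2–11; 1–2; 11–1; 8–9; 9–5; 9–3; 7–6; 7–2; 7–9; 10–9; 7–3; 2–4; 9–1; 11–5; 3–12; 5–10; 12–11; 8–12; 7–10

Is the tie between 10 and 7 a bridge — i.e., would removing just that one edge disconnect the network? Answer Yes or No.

Even without that edge, 10 still reaches 7 via 10 – 9 – 7, so the network stays connected. Not a bridge.

No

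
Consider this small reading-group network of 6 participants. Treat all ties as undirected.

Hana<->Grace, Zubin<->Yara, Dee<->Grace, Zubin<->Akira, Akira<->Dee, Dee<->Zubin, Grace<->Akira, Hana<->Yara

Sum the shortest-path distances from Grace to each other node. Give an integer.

7

Distances from Grace: Akira:1, Dee:1, Hana:1, Yara:2, Zubin:2.
Sum = 1 + 1 + 1 + 2 + 2 = 7.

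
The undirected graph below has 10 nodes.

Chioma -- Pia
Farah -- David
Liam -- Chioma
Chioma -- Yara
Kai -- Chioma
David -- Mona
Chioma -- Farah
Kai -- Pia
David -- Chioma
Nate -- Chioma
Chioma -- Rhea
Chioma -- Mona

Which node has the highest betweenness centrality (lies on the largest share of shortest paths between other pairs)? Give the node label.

Unnormalized betweenness of each node: Chioma:65/2, David:1/2, Farah:0, Kai:0, Liam:0, Mona:0, Nate:0, Pia:0, Rhea:0, Yara:0.
Chioma has the largest value, 65/2, making it the main broker — the node through which the most shortest paths run.

Chioma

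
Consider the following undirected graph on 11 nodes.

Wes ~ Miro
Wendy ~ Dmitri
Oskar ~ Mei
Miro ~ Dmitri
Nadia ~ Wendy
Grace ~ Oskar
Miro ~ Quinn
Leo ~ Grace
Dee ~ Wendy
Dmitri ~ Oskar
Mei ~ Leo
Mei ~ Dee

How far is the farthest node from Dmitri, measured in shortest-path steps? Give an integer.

Distances from Dmitri: Dee:2, Grace:2, Leo:3, Mei:2, Miro:1, Nadia:2, Oskar:1, Quinn:2, Wendy:1, Wes:2.
The largest is 3 (to Leo), so the eccentricity of Dmitri is 3.

3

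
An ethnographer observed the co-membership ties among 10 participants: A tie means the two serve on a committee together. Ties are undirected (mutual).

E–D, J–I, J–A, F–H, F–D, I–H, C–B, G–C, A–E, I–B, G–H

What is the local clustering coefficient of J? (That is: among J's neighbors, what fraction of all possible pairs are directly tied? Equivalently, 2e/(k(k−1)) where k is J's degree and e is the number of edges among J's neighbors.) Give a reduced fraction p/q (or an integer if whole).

0

J's neighbors: A and I (k = 2).
Possible neighbor pairs: C(2,2) = 1. Edges among them: none → e = 0.
Clustering(J) = 0/1.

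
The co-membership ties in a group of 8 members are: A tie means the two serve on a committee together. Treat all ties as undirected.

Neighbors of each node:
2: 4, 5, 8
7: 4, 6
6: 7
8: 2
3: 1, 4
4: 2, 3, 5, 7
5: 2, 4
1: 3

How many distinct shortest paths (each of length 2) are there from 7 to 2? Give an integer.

1

The shortest distance is 2, and the only length-2 path is 7–4–2. So there is exactly 1 shortest path.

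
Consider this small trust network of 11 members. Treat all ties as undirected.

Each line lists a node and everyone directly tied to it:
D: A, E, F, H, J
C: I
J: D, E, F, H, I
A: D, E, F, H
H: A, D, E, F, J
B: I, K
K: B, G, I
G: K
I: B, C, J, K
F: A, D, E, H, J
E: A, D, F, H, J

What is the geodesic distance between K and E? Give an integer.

3

One shortest route is K – I – J – E, which uses 3 edges, and at distance 2 from K we only reach {C, J}, which does not include E. So d(K,E) = 3.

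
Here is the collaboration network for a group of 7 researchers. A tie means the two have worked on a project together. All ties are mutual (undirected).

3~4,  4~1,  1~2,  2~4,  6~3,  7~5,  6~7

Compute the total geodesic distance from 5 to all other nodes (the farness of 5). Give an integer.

20

Distances from 5: 1:5, 2:5, 3:3, 4:4, 6:2, 7:1.
Sum = 5 + 5 + 3 + 4 + 2 + 1 = 20.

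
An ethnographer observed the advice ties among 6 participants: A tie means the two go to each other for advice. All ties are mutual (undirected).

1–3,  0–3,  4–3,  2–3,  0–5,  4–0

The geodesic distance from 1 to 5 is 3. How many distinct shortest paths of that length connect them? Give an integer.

1

The shortest distance is 3, and the only length-3 path is 1–3–0–5. So there is exactly 1 shortest path.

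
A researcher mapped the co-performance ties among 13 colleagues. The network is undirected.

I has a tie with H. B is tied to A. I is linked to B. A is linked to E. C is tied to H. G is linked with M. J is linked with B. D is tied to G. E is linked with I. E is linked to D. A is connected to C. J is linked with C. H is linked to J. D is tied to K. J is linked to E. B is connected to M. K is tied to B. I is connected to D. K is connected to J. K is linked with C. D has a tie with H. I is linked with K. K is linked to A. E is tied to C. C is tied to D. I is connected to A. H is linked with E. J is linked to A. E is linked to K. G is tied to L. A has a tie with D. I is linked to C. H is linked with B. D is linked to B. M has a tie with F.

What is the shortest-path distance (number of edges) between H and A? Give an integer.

One shortest route is H – D – A, which uses 2 edges, and H and A are not directly tied, so nothing shorter exists. So d(H,A) = 2.

2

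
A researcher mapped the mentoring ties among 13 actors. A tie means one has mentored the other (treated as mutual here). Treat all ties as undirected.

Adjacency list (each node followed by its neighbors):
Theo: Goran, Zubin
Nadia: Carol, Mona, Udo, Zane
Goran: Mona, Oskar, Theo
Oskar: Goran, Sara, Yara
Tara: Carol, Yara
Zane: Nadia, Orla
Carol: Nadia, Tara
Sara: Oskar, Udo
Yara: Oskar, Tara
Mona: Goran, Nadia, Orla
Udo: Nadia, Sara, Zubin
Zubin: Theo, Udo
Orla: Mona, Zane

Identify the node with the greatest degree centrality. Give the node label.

Nadia

Degrees — Carol:2, Goran:3, Mona:3, Nadia:4, Orla:2, Oskar:3, Sara:2, Tara:2, Theo:2, Udo:3, Yara:2, Zane:2, Zubin:2.
The maximum is 4, attained only by Nadia.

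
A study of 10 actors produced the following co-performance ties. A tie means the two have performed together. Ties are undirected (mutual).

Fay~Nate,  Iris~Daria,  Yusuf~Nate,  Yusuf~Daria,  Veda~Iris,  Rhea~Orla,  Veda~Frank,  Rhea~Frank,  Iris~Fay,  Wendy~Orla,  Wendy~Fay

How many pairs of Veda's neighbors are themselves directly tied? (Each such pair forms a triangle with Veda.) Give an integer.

0

Veda's neighbors are Frank and Iris, but none of them are tied to each other, so no triangle contains Veda.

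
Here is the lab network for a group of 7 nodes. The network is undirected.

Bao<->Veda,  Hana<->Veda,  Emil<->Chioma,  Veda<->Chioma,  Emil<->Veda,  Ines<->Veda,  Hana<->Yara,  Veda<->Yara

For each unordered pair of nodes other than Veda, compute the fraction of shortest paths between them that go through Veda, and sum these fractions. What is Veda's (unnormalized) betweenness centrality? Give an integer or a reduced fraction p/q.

13

Pairs whose geodesics pass through Veda — Chioma–Yara: 1; Chioma–Ines: 1; Chioma–Hana: 1; Chioma–Bao: 1; Yara–Ines: 1; Yara–Emil: 1; Yara–Bao: 1; Ines–Emil: 1; Ines–Hana: 1; Ines–Bao: 1; Emil–Hana: 1; Emil–Bao: 1; Hana–Bao: 1.
All other pairs contribute 0.
Summing the contributions gives betweenness(Veda) = 13.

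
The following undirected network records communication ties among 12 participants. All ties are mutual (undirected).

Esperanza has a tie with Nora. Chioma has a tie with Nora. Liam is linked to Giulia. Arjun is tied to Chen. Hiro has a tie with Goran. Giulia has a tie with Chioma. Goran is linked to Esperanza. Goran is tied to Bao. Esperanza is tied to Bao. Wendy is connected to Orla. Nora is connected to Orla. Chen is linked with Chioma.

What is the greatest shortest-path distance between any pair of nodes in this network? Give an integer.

6

Eccentricity of each node (its greatest distance to any other): Arjun:6, Bao:5, Chen:5, Chioma:4, Esperanza:4, Giulia:5, Goran:5, Hiro:6, Liam:6, Nora:3, Orla:4, Wendy:5.
The maximum eccentricity is 6, realized for instance by the pair Arjun–Hiro via Arjun – Chen – Chioma – Nora – Esperanza – Goran – Hiro. So the diameter is 6.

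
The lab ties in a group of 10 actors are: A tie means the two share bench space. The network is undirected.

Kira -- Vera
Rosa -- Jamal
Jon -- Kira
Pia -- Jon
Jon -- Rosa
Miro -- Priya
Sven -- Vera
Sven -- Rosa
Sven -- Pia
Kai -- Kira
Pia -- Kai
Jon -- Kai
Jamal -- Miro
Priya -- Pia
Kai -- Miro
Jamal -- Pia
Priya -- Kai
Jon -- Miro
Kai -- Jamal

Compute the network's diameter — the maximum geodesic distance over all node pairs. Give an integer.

3

Eccentricity of each node (its greatest distance to any other): Jamal:3, Jon:2, Kai:2, Kira:2, Miro:3, Pia:2, Priya:3, Rosa:3, Sven:3, Vera:3.
The maximum eccentricity is 3, realized for instance by the pair Vera–Miro via Vera – Kira – Jon – Miro. So the diameter is 3.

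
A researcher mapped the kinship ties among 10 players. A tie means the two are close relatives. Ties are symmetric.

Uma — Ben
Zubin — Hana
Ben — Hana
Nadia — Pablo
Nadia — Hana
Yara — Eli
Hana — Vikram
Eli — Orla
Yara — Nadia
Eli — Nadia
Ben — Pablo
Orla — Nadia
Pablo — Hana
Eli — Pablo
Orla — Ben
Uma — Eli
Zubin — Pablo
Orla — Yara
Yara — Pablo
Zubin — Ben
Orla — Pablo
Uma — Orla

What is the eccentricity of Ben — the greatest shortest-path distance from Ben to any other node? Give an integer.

2

Distances from Ben: Eli:2, Hana:1, Nadia:2, Orla:1, Pablo:1, Uma:1, Vikram:2, Yara:2, Zubin:1.
The largest is 2 (to Yara, Nadia, Eli, and Vikram), so the eccentricity of Ben is 2.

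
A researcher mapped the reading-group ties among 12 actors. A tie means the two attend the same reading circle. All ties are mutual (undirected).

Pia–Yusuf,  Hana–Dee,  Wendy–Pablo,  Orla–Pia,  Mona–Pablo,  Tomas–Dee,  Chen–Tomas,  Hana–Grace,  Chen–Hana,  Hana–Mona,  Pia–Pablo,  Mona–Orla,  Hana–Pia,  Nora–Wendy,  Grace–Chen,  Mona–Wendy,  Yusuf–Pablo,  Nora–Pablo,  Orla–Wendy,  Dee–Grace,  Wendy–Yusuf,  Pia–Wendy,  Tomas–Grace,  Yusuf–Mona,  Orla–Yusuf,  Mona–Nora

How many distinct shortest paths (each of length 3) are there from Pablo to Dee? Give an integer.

The shortest distance is 3. The length-3 paths are: Pablo–Pia–Hana–Dee; Pablo–Mona–Hana–Dee.
That gives 2 distinct shortest paths.

2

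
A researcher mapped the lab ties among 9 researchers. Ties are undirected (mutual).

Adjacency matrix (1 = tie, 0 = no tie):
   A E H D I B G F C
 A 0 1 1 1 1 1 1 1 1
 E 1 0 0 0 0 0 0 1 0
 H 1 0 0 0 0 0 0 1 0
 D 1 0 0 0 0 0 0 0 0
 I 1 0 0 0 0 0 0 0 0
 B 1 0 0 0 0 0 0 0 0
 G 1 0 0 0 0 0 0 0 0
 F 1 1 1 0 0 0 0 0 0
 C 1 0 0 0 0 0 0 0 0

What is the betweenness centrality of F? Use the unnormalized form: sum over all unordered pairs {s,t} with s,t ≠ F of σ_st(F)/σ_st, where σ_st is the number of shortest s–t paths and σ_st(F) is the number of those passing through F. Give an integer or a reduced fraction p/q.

1/2

Pairs whose geodesics pass through F — E–H: 1/2.
All other pairs contribute 0.
Summing the contributions gives betweenness(F) = 1/2.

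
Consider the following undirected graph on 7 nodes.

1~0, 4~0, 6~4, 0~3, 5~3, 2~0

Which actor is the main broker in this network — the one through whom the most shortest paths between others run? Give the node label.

0

Unnormalized betweenness of each node: 0:13, 1:0, 2:0, 3:5, 4:5, 5:0, 6:0.
0 has the largest value, 13, making it the main broker — the node through which the most shortest paths run.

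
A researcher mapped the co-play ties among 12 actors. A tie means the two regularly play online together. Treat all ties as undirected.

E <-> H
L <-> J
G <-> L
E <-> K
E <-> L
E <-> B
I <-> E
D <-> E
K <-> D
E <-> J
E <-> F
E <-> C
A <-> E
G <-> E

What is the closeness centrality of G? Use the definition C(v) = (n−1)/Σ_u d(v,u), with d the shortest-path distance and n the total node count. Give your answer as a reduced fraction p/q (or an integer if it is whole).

Distances from G: A:2, B:2, C:2, D:2, E:1, F:2, H:2, I:2, J:2, K:2, L:1. Sum = 20.
n = 12, so closeness = 11/20.

11/20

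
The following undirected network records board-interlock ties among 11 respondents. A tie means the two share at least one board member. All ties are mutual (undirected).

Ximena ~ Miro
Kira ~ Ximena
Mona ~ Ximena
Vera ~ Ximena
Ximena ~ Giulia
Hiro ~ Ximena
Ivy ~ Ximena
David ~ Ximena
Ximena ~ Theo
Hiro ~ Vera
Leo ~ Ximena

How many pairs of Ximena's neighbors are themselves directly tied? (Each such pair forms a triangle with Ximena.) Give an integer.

Ximena's neighbors: David, Giulia, Hiro, Ivy, Kira, Leo, Miro, Mona, Theo, and Vera.
Neighbor pairs that are themselves tied: Ximena–Hiro–Vera. Each forms one triangle with Ximena, for 1 in total.

1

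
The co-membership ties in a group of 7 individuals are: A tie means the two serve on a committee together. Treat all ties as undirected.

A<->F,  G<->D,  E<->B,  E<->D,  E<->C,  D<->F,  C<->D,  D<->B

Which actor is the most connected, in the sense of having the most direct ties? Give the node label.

D

Degrees — A:1, B:2, C:2, D:5, E:3, F:2, G:1.
The maximum is 5, attained only by D.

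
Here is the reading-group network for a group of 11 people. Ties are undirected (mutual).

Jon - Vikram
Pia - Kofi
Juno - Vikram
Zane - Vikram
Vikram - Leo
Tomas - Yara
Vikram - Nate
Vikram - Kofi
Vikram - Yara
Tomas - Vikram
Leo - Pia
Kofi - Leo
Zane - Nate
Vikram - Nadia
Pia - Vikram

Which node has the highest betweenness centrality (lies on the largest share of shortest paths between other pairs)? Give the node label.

Vikram

Unnormalized betweenness of each node: Jon:0, Juno:0, Kofi:0, Leo:0, Nadia:0, Nate:0, Pia:0, Tomas:0, Vikram:40, Yara:0, Zane:0.
Vikram has the largest value, 40, making it the main broker — the node through which the most shortest paths run.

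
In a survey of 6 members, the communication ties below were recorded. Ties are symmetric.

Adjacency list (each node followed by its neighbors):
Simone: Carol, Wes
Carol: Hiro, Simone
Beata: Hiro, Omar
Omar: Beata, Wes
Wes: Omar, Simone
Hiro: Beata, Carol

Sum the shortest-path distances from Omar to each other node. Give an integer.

Distances from Omar: Beata:1, Carol:3, Hiro:2, Simone:2, Wes:1.
Sum = 1 + 3 + 2 + 2 + 1 = 9.

9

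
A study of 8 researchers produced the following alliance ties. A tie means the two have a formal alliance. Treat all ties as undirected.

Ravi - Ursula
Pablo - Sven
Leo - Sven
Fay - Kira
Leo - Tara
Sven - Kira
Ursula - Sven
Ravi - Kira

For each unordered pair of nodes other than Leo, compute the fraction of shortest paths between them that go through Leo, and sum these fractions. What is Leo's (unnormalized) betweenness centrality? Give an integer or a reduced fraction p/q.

6

Pairs whose geodesics pass through Leo — Ursula–Tara: 1; Pablo–Tara: 1; Tara–Ravi: 2/2; Tara–Fay: 1; Tara–Kira: 1; Tara–Sven: 1.
All other pairs contribute 0.
Summing the contributions gives betweenness(Leo) = 6.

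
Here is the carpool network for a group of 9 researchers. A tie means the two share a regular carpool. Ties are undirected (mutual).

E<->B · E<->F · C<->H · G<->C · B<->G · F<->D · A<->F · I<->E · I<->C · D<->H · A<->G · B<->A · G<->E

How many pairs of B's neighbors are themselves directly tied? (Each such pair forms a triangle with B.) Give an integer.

B's neighbors: A, E, and G.
Neighbor pairs that are themselves tied: B–A–G; B–E–G. Each forms one triangle with B, for 2 in total.

2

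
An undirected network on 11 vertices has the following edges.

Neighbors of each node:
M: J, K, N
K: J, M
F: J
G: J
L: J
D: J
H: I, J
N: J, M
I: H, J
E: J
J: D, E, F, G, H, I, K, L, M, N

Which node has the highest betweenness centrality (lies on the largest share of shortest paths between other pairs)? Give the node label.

J

Unnormalized betweenness of each node: D:0, E:0, F:0, G:0, H:0, I:0, J:83/2, K:0, L:0, M:1/2, N:0.
J has the largest value, 83/2, making it the main broker — the node through which the most shortest paths run.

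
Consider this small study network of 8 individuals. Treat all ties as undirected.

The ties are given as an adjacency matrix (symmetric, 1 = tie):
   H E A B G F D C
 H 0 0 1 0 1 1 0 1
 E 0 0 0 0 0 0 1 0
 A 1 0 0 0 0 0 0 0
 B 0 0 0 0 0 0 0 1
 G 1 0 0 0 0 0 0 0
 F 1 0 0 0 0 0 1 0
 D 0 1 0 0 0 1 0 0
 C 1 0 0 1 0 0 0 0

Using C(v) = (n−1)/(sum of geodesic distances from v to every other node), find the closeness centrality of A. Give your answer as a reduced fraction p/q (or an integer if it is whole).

7/17

Distances from A: B:3, C:2, D:3, E:4, F:2, G:2, H:1. Sum = 17.
n = 8, so closeness = 7/17.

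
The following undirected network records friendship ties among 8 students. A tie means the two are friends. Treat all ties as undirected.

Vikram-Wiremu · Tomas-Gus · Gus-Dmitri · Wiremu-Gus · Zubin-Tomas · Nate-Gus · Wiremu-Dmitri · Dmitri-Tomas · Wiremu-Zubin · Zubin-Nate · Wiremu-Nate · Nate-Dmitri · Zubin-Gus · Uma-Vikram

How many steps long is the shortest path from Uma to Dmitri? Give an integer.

One shortest route is Uma – Vikram – Wiremu – Dmitri, which uses 3 edges, and at distance 2 from Uma we only reach {Wiremu}, which does not include Dmitri. So d(Uma,Dmitri) = 3.

3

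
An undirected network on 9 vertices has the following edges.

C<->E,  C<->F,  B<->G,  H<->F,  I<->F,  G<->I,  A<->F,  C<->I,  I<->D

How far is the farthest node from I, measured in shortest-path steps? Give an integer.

2

Distances from I: A:2, B:2, C:1, D:1, E:2, F:1, G:1, H:2.
The largest is 2 (to B, E, A, and H), so the eccentricity of I is 2.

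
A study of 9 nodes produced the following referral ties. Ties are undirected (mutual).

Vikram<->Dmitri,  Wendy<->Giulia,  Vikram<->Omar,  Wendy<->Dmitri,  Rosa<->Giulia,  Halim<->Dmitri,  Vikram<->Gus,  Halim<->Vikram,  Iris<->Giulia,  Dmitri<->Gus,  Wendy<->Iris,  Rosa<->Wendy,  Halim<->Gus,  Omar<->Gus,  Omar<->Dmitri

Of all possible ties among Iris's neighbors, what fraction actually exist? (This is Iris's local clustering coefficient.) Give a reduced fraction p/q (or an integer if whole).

1

Iris's neighbors: Giulia and Wendy (k = 2).
Possible neighbor pairs: C(2,2) = 1. Edges among them: Giulia–Wendy → e = 1.
Clustering(Iris) = 1/1.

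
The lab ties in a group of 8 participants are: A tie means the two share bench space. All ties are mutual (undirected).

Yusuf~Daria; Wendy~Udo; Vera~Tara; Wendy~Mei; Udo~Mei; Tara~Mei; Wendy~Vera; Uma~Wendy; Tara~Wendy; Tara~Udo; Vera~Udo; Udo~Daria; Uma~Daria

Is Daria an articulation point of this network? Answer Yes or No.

Yes

Removing Daria leaves {Mei, Tara, Udo, Uma, Vera, and Wendy} with no path to {Yusuf}, so the network splits into 2 components. Daria is a cut vertex.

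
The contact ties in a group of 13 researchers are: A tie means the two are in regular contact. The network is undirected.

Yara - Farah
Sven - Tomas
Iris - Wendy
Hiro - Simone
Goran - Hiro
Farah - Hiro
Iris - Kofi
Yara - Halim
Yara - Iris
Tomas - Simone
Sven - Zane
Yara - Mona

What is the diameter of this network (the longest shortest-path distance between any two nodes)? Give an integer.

8

Eccentricity of each node (its greatest distance to any other): Farah:5, Goran:5, Halim:7, Hiro:4, Iris:7, Kofi:8, Mona:7, Simone:5, Sven:7, Tomas:6, Wendy:8, Yara:6, Zane:8.
The maximum eccentricity is 8, realized for instance by the pair Kofi–Zane via Kofi – Iris – Yara – Farah – Hiro – Simone – Tomas – Sven – Zane. So the diameter is 8.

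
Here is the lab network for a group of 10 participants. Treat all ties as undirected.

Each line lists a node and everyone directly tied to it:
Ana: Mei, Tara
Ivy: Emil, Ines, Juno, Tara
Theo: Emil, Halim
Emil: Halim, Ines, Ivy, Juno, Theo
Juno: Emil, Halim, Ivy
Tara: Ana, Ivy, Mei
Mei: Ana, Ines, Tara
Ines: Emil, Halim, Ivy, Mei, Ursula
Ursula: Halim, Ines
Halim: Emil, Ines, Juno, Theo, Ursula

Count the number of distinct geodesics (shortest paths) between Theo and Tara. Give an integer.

1

The shortest distance is 3, and the only length-3 path is Theo–Emil–Ivy–Tara. So there is exactly 1 shortest path.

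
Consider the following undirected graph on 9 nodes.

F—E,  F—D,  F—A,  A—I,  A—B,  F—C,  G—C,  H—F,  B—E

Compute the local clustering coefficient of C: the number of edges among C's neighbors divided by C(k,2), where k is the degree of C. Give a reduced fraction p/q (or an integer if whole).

0

C's neighbors: F and G (k = 2).
Possible neighbor pairs: C(2,2) = 1. Edges among them: none → e = 0.
Clustering(C) = 0/1.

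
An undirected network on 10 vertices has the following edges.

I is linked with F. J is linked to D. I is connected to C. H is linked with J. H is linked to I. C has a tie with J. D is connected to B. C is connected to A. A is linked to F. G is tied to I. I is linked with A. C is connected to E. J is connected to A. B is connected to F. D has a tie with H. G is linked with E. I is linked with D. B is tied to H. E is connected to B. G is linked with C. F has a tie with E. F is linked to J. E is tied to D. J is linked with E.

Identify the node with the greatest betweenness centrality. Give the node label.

Unnormalized betweenness of each node: A:9/20, B:11/12, C:107/60, D:41/30, E:55/12, F:71/30, G:1/4, H:47/60, I:31/6, J:10/3.
I has the largest value, 31/6, making it the main broker — the node through which the most shortest paths run.

I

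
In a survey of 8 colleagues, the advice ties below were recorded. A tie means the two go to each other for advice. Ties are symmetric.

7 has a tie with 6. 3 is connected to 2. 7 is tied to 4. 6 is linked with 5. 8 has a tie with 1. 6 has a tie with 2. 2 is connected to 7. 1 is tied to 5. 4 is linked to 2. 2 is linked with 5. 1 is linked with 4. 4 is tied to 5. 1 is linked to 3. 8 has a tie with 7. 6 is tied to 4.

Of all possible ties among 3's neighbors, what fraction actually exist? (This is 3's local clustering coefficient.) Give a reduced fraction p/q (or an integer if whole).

3's neighbors: 1 and 2 (k = 2).
Possible neighbor pairs: C(2,2) = 1. Edges among them: none → e = 0.
Clustering(3) = 0/1.

0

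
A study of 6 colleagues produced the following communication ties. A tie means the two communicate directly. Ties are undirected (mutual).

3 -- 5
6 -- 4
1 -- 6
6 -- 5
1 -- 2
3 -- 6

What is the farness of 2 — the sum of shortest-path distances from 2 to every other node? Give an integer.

12

Distances from 2: 1:1, 3:3, 4:3, 5:3, 6:2.
Sum = 1 + 3 + 3 + 3 + 2 = 12.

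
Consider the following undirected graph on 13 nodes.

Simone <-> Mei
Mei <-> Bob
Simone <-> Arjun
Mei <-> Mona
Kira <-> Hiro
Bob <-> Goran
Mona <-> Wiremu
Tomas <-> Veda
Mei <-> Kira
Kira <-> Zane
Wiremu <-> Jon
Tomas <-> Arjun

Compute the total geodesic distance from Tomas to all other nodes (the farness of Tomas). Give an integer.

Distances from Tomas: Arjun:1, Bob:4, Goran:5, Hiro:5, Jon:6, Kira:4, Mei:3, Mona:4, Simone:2, Veda:1, Wiremu:5, Zane:5.
Sum = 1 + 4 + 5 + 5 + 6 + 4 + 3 + 4 + 2 + 1 + 5 + 5 = 45.

45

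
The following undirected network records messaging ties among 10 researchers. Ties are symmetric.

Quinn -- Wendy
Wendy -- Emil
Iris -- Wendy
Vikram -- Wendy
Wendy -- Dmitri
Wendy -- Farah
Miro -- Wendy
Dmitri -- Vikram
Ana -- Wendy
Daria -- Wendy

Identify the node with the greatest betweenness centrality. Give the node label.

Wendy

Unnormalized betweenness of each node: Ana:0, Daria:0, Dmitri:0, Emil:0, Farah:0, Iris:0, Miro:0, Quinn:0, Vikram:0, Wendy:35.
Wendy has the largest value, 35, making it the main broker — the node through which the most shortest paths run.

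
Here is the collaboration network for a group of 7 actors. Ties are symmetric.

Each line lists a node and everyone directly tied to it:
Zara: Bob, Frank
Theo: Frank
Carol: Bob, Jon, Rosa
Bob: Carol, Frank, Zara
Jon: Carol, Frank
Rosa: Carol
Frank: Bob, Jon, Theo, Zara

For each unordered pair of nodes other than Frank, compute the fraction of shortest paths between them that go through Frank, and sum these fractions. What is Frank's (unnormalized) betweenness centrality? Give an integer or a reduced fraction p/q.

Pairs whose geodesics pass through Frank — Jon–Zara: 1; Jon–Theo: 1; Jon–Bob: 1/2; Carol–Theo: 2/2; Zara–Theo: 1; Theo–Bob: 1; Theo–Rosa: 2/2.
All other pairs contribute 0.
Summing the contributions gives betweenness(Frank) = 13/2.

13/2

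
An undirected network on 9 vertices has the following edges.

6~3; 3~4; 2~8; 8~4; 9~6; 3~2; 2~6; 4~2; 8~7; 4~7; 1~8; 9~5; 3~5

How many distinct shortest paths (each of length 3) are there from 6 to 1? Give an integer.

1

The shortest distance is 3, and the only length-3 path is 6–2–8–1. So there is exactly 1 shortest path.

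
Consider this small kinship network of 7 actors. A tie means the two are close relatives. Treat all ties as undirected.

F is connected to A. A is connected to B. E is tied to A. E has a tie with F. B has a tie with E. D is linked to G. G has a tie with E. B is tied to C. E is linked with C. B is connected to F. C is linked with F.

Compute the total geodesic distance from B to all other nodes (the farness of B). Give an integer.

9

Distances from B: A:1, C:1, D:3, E:1, F:1, G:2.
Sum = 1 + 1 + 3 + 1 + 1 + 2 = 9.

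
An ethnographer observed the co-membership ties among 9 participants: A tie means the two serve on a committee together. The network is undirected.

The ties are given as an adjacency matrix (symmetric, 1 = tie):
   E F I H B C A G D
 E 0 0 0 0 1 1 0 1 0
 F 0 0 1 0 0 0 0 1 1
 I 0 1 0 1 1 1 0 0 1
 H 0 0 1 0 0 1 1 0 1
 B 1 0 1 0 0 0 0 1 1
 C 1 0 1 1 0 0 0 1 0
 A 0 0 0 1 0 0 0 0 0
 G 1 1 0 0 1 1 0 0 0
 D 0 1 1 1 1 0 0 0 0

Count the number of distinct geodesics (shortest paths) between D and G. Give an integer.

The shortest distance is 2. The length-2 paths are: D–F–G; D–B–G.
That gives 2 distinct shortest paths.

2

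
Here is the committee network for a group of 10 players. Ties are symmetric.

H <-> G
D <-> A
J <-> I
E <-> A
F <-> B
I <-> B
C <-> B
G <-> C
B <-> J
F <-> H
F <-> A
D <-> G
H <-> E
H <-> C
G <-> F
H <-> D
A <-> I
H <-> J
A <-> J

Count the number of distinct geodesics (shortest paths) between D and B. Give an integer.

8

The shortest distance is 3. The length-3 paths are: D–A–J–B; D–H–J–B; D–A–F–B; D–G–F–B; D–H–F–B; D–A–I–B (and 2 more).
That gives 8 distinct shortest paths.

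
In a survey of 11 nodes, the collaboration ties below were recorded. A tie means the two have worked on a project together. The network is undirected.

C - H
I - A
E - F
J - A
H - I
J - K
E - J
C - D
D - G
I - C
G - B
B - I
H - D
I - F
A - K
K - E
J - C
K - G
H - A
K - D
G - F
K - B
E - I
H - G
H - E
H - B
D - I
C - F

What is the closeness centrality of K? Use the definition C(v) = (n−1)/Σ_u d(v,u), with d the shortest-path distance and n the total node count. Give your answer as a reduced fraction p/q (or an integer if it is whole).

Distances from K: A:1, B:1, C:2, D:1, E:1, F:2, G:1, H:2, I:2, J:1. Sum = 14.
n = 11, so closeness = 10/14 = 5/7.

5/7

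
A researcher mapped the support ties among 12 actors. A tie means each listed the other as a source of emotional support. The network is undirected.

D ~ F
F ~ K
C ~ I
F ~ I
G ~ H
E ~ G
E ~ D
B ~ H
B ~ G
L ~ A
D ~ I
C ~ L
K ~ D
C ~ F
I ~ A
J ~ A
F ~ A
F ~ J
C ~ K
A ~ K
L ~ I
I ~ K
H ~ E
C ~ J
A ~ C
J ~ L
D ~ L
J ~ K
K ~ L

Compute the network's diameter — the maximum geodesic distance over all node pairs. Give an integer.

5

Eccentricity of each node (its greatest distance to any other): A:5, B:5, C:5, D:3, E:3, F:4, G:4, H:4, I:4, J:5, K:4, L:4.
The maximum eccentricity is 5, realized for instance by the pair A–B via A – K – D – E – H – B. So the diameter is 5.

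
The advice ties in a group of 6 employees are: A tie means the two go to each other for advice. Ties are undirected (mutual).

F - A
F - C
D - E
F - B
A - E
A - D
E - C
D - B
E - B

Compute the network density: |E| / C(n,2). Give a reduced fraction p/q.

3/5

There are 9 edges and 6 nodes, so the maximum possible is C(6,2) = 15.
Density = 9/15 = 3/5.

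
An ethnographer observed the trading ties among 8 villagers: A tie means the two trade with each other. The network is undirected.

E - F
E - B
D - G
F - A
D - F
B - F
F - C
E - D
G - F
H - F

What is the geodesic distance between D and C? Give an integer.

2

One shortest route is D – F – C, which uses 2 edges, and D and C are not directly tied, so nothing shorter exists. So d(D,C) = 2.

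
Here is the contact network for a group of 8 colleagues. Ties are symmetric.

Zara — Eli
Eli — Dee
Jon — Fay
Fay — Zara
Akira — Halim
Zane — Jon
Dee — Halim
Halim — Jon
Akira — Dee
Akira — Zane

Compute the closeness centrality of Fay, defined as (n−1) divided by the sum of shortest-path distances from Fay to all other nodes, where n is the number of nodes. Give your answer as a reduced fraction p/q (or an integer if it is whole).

Distances from Fay: Akira:3, Dee:3, Eli:2, Halim:2, Jon:1, Zane:2, Zara:1. Sum = 14.
n = 8, so closeness = 7/14 = 1/2.

1/2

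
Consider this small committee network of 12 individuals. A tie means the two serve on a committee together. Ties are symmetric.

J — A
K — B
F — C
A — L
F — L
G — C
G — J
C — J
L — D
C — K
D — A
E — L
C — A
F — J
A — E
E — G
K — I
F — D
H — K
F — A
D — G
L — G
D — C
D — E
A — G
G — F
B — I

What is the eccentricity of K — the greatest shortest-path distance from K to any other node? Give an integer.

3

Distances from K: A:2, B:1, C:1, D:2, E:3, F:2, G:2, H:1, I:1, J:2, L:3.
The largest is 3 (to L and E), so the eccentricity of K is 3.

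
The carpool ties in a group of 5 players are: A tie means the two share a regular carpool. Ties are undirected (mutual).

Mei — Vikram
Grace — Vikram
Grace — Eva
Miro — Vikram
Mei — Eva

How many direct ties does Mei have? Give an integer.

2

Mei is directly tied to Eva and Vikram. That is 2 neighbors, so the degree of Mei is 2.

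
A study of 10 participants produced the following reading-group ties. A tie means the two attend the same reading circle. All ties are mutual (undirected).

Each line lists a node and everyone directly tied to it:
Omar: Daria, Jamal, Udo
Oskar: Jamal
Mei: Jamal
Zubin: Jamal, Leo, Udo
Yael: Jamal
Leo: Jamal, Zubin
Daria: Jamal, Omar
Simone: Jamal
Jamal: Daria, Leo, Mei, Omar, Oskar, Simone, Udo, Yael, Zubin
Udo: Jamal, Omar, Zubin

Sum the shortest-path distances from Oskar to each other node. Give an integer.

17

Distances from Oskar: Daria:2, Jamal:1, Leo:2, Mei:2, Omar:2, Simone:2, Udo:2, Yael:2, Zubin:2.
Sum = 2 + 1 + 2 + 2 + 2 + 2 + 2 + 2 + 2 = 17.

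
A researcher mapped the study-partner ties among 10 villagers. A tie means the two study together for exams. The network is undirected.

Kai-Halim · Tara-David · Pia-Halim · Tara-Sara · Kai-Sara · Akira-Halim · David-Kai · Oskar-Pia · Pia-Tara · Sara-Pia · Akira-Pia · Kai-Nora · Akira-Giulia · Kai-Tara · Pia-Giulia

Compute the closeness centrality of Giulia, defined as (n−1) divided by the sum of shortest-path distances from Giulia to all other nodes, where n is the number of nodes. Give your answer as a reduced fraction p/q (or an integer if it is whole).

Distances from Giulia: Akira:1, David:3, Halim:2, Kai:3, Nora:4, Oskar:2, Pia:1, Sara:2, Tara:2. Sum = 20.
n = 10, so closeness = 9/20.

9/20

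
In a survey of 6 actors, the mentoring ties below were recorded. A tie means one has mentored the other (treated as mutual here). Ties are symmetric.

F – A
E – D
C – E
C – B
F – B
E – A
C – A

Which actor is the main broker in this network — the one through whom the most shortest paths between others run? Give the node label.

E

Unnormalized betweenness of each node: A:5/2, B:1/2, C:5/2, D:0, E:4, F:1/2.
E has the largest value, 4, making it the main broker — the node through which the most shortest paths run.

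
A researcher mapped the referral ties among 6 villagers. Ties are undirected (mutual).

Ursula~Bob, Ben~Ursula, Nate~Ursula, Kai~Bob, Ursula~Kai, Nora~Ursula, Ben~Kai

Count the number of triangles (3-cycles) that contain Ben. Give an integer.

Ben's neighbors: Kai and Ursula.
Neighbor pairs that are themselves tied: Ben–Kai–Ursula. Each forms one triangle with Ben, for 1 in total.

1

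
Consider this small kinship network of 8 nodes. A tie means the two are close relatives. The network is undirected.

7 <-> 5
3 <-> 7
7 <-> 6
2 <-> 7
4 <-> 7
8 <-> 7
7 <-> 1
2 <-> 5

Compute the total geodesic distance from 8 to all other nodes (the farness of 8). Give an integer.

13

Distances from 8: 1:2, 2:2, 3:2, 4:2, 5:2, 6:2, 7:1.
Sum = 2 + 2 + 2 + 2 + 2 + 2 + 1 = 13.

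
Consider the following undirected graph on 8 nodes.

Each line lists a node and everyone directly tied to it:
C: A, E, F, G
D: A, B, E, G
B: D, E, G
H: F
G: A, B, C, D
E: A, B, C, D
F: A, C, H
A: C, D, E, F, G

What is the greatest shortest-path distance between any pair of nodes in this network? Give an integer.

4

Eccentricity of each node (its greatest distance to any other): A:2, B:4, C:2, D:3, E:3, F:3, G:3, H:4.
The maximum eccentricity is 4, realized for instance by the pair H–B via H – F – C – E – B. So the diameter is 4.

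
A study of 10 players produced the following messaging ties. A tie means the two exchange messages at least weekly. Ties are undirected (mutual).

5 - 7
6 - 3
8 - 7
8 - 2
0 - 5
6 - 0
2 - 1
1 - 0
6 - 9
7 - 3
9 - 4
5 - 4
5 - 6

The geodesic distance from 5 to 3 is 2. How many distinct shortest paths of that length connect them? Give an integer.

2

The shortest distance is 2. The length-2 paths are: 5–7–3; 5–6–3.
That gives 2 distinct shortest paths.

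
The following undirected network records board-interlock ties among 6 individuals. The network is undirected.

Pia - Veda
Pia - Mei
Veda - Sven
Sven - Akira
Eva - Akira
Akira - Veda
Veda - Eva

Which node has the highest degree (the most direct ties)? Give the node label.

Degrees — Akira:3, Eva:2, Mei:1, Pia:2, Sven:2, Veda:4.
The maximum is 4, attained only by Veda.

Veda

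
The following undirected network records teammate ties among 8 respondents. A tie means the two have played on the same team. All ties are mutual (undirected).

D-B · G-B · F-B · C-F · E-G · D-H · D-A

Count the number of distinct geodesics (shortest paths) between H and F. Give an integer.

1

The shortest distance is 3, and the only length-3 path is H–D–B–F. So there is exactly 1 shortest path.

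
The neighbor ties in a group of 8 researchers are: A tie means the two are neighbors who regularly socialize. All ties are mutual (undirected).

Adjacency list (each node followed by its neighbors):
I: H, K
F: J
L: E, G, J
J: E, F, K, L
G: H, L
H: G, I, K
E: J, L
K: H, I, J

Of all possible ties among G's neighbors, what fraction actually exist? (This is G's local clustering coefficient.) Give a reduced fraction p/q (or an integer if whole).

0

G's neighbors: H and L (k = 2).
Possible neighbor pairs: C(2,2) = 1. Edges among them: none → e = 0.
Clustering(G) = 0/1.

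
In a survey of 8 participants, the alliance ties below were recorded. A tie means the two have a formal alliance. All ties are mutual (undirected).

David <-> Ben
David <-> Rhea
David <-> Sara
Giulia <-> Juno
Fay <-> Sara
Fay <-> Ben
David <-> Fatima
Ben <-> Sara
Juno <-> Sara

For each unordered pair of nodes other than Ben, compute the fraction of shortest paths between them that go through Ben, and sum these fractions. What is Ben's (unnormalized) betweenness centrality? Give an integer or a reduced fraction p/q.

3/2

Pairs whose geodesics pass through Ben — Fay–David: 1/2; Fay–Rhea: 1/2; Fay–Fatima: 1/2.
All other pairs contribute 0.
Summing the contributions gives betweenness(Ben) = 3/2.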